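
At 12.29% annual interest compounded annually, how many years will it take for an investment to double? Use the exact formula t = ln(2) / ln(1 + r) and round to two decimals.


Doubling condition: (1 + r)^t = 2
Take ln of both sides: t × ln(1 + r) = ln(2)
t = ln(2) / ln(1 + r)
t = 0.693147 / 0.115915
t = 5.98

t = ln(2) / ln(1 + r) = 5.98 years


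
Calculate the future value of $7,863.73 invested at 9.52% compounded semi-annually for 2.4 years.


Compound interest formula: A = P(1 + r/n)^(nt)
A = $7,863.73 × (1 + 0.0952/2)^(2 × 2.4)
Growth factor: (1 + 0.0952/2)^4.8 = 1.2500816
A = $7,863.73 × 1.2500816
A = $9,830.30

A = P(1 + r/n)^(nt) = $9,830.30


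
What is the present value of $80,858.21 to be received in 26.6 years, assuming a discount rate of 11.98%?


Present value formula: PV = FV / (1 + r)^t
PV = $80,858.21 / (1 + 0.1198)^26.6
PV = $80,858.21 / 20.283193
PV = $3,986.46

PV = FV / (1 + r)^t = $3,986.46


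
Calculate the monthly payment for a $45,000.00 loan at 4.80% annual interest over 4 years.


Loan payment formula: PMT = PV × r / (1 − (1 + r)^(−n))
Monthly rate r = 0.048/12 = 0.004, n = 48 months
Denominator: 1 − (1 + 0.048/12)^(−48) = 0.174377
PMT = $45,000.00 × (0.048/12) / 0.174377
PMT = $1,032.25 per month

PMT = PV × r / (1-(1+r)^(-n)) = $1,032.25/month


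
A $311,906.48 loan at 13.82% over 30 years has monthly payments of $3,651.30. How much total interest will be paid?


Total paid over the life of the loan = PMT × n.
Total paid = $3,651.30 × 360 = $1,314,468.00
Total interest = total paid − principal = $1,314,468.00 − $311,906.48 = $1,002,561.52

Total interest = (PMT × n) - PV = $1,002,561.52


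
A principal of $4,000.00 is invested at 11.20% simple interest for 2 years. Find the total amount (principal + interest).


Total amount formula: A = P(1 + rt) = P + P·r·t
Interest: I = P × r × t = $4,000.00 × 0.112 × 2 = $896.00
A = P + I = $4,000.00 + $896.00 = $4,896.00

A = P + I = P(1 + rt) = $4,896.00


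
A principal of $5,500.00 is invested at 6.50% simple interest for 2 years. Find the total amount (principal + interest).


Total amount formula: A = P(1 + rt) = P + P·r·t
Interest: I = P × r × t = $5,500.00 × 0.065 × 2 = $715.00
A = P + I = $5,500.00 + $715.00 = $6,215.00

A = P + I = P(1 + rt) = $6,215.00


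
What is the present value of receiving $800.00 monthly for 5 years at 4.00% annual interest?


Present value of an ordinary annuity: PV = PMT × (1 − (1 + r)^(−n)) / r
Monthly rate r = 0.04/12 ≈ 0.00333333, n = 60
PV = $800.00 × (1 − (1 + 0.04/12)^(−60)) / (0.04/12)
PV = $800.00 × 54.299069
PV = $43,439.26

PV = PMT × (1-(1+r)^(-n))/r = $43,439.26


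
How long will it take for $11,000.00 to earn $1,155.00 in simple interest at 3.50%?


Rearrange the simple interest formula for t:
I = P × r × t  ⇒  t = I / (P × r)
t = $1,155.00 / ($11,000.00 × 0.035)
t = 3

t = I/(P×r) = 3 years


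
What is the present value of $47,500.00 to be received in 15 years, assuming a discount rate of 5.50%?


Present value formula: PV = FV / (1 + r)^t
PV = $47,500.00 / (1 + 0.055)^15
PV = $47,500.00 / 2.232476
PV = $21,276.82

PV = FV / (1 + r)^t = $21,276.82


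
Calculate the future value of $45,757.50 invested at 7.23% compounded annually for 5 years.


Compound interest formula: A = P(1 + r/n)^(nt)
A = $45,757.50 × (1 + 0.0723/1)^(1 × 5)
Growth factor: (1 + 0.0723/1)^5 = 1.4176908
A = $45,757.50 × 1.4176908
A = $64,869.99

A = P(1 + r/n)^(nt) = $64,869.99


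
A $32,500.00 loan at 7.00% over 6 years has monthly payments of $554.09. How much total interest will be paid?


Total paid over the life of the loan = PMT × n.
Total paid = $554.09 × 72 = $39,894.48
Total interest = total paid − principal = $39,894.48 − $32,500.00 = $7,394.48

Total interest = (PMT × n) - PV = $7,394.48


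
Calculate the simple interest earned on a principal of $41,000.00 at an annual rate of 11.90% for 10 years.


Simple interest formula: I = P × r × t
I = $41,000.00 × 0.119 × 10
I = $48,790.00

I = P × r × t = $48,790.00


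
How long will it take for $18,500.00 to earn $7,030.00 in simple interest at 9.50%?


Rearrange the simple interest formula for t:
I = P × r × t  ⇒  t = I / (P × r)
t = $7,030.00 / ($18,500.00 × 0.095)
t = 4

t = I/(P×r) = 4 years


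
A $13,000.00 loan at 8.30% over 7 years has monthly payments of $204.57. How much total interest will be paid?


Total paid over the life of the loan = PMT × n.
Total paid = $204.57 × 84 = $17,183.88
Total interest = total paid − principal = $17,183.88 − $13,000.00 = $4,183.88

Total interest = (PMT × n) - PV = $4,183.88


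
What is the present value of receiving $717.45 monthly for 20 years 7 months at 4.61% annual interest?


Present value of an ordinary annuity: PV = PMT × (1 − (1 + r)^(−n)) / r
Monthly rate r = 0.0461/12 ≈ 0.00384167, n = 247
PV = $717.45 × (1 − (1 + 0.0461/12)^(−247)) / (0.0461/12)
PV = $717.45 × 159.338546
PV = $114,317.44

PV = PMT × (1-(1+r)^(-n))/r = $114,317.44


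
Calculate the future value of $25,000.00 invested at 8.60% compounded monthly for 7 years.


Compound interest formula: A = P(1 + r/n)^(nt)
A = $25,000.00 × (1 + 0.086/12)^(12 × 7)
Growth factor: (1 + 0.086/12)^84 = 1.8218511
A = $25,000.00 × 1.8218511
A = $45,546.28

A = P(1 + r/n)^(nt) = $45,546.28


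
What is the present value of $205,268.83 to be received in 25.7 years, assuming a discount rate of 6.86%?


Present value formula: PV = FV / (1 + r)^t
PV = $205,268.83 / (1 + 0.0686)^25.7
PV = $205,268.83 / 5.502371
PV = $37,305.52

PV = FV / (1 + r)^t = $37,305.52


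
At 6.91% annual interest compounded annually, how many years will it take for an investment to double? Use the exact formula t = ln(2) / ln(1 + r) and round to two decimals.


Doubling condition: (1 + r)^t = 2
Take ln of both sides: t × ln(1 + r) = ln(2)
t = ln(2) / ln(1 + r)
t = 0.693147 / 0.066817
t = 10.37

t = ln(2) / ln(1 + r) = 10.37 years


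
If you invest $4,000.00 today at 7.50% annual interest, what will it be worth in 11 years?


Future value formula: FV = PV × (1 + r)^t
FV = $4,000.00 × (1 + 0.075)^11
FV = $4,000.00 × 2.215609
FV = $8,862.44

FV = PV × (1 + r)^t = $8,862.44


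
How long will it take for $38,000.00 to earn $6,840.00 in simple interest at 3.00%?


Rearrange the simple interest formula for t:
I = P × r × t  ⇒  t = I / (P × r)
t = $6,840.00 / ($38,000.00 × 0.03)
t = 6

t = I/(P×r) = 6 years


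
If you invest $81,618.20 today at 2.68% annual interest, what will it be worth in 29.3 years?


Future value formula: FV = PV × (1 + r)^t
FV = $81,618.20 × (1 + 0.0268)^29.3
FV = $81,618.20 × 2.1703796
FV = $177,142.48

FV = PV × (1 + r)^t = $177,142.48


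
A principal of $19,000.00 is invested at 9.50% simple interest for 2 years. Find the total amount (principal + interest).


Total amount formula: A = P(1 + rt) = P + P·r·t
Interest: I = P × r × t = $19,000.00 × 0.095 × 2 = $3,610.00
A = P + I = $19,000.00 + $3,610.00 = $22,610.00

A = P + I = P(1 + rt) = $22,610.00


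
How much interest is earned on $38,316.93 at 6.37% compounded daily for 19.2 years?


Compound interest earned = final amount − principal.
A = P(1 + r/n)^(nt) = $38,316.93 × (1 + 0.0637/365)^(365 × 19.2) = $130,167.90
Interest = A − P = $130,167.90 − $38,316.93 = $91,850.97

Interest = A - P = $91,850.97


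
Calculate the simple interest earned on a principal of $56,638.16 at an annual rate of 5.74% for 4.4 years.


Simple interest formula: I = P × r × t
I = $56,638.16 × 0.0574 × 4.4
I = $14,304.53

I = P × r × t = $14,304.53


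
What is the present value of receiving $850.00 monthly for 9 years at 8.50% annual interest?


Present value of an ordinary annuity: PV = PMT × (1 − (1 + r)^(−n)) / r
Monthly rate r = 0.085/12 ≈ 0.00708333, n = 108
PV = $850.00 × (1 − (1 + 0.085/12)^(−108)) / (0.085/12)
PV = $850.00 × 75.304875
PV = $64,009.14

PV = PMT × (1-(1+r)^(-n))/r = $64,009.14


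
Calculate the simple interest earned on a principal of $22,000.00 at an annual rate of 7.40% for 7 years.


Simple interest formula: I = P × r × t
I = $22,000.00 × 0.074 × 7
I = $11,396.00

I = P × r × t = $11,396.00


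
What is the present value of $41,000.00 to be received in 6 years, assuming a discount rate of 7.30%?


Present value formula: PV = FV / (1 + r)^t
PV = $41,000.00 / (1 + 0.073)^6
PV = $41,000.00 / 1.526154
PV = $26,864.92

PV = FV / (1 + r)^t = $26,864.92


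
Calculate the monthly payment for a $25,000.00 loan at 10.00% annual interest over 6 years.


Loan payment formula: PMT = PV × r / (1 − (1 + r)^(−n))
Monthly rate r = 0.1/12 ≈ 0.00833333, n = 72 months
Denominator: 1 − (1 + 0.1/12)^(−72) = 0.449822
PMT = $25,000.00 × (0.1/12) / 0.449822
PMT = $463.15 per month

PMT = PV × r / (1-(1+r)^(-n)) = $463.15/month


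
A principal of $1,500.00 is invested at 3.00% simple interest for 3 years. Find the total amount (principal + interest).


Total amount formula: A = P(1 + rt) = P + P·r·t
Interest: I = P × r × t = $1,500.00 × 0.03 × 3 = $135.00
A = P + I = $1,500.00 + $135.00 = $1,635.00

A = P + I = P(1 + rt) = $1,635.00


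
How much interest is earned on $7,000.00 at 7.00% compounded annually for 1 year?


Compound interest earned = final amount − principal.
A = P(1 + r/n)^(nt) = $7,000.00 × (1 + 0.07/1)^(1 × 1) = $7,490.00
Interest = A − P = $7,490.00 − $7,000.00 = $490.00

Interest = A - P = $490.00


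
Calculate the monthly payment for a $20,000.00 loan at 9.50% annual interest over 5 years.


Loan payment formula: PMT = PV × r / (1 − (1 + r)^(−n))
Monthly rate r = 0.095/12 ≈ 0.00791667, n = 60 months
Denominator: 1 − (1 + 0.095/12)^(−60) = 0.376951
PMT = $20,000.00 × (0.095/12) / 0.376951
PMT = $420.04 per month

PMT = PV × r / (1-(1+r)^(-n)) = $420.04/month


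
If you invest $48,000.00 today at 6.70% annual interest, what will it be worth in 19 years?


Future value formula: FV = PV × (1 + r)^t
FV = $48,000.00 × (1 + 0.067)^19
FV = $48,000.00 × 3.4286564
FV = $164,575.51

FV = PV × (1 + r)^t = $164,575.51


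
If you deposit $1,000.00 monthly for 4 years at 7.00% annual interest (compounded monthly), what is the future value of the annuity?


Future value of an ordinary annuity: FV = PMT × ((1 + r)^n − 1) / r
Monthly rate r = 0.07/12 ≈ 0.00583333, n = 48
FV = $1,000.00 × ((1 + 0.07/12)^48 − 1) / (0.07/12)
FV = $1,000.00 × 55.209236
FV = $55,209.24

FV = PMT × ((1+r)^n - 1)/r = $55,209.24


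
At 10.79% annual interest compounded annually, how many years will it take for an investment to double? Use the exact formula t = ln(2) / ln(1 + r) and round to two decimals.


Doubling condition: (1 + r)^t = 2
Take ln of both sides: t × ln(1 + r) = ln(2)
t = ln(2) / ln(1 + r)
t = 0.693147 / 0.102466
t = 6.76

t = ln(2) / ln(1 + r) = 6.76 years


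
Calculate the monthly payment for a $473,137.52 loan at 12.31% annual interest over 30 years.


Loan payment formula: PMT = PV × r / (1 − (1 + r)^(−n))
Monthly rate r = 0.1231/12 ≈ 0.01025833, n = 360 months
Denominator: 1 − (1 + 0.1231/12)^(−360) = 0.974630
PMT = $473,137.52 × (0.1231/12) / 0.974630
PMT = $4,979.94 per month

PMT = PV × r / (1-(1+r)^(-n)) = $4,979.94/month


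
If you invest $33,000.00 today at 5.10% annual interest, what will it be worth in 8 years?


Future value formula: FV = PV × (1 + r)^t
FV = $33,000.00 × (1 + 0.051)^8
FV = $33,000.00 × 1.4887498
FV = $49,128.74

FV = PV × (1 + r)^t = $49,128.74


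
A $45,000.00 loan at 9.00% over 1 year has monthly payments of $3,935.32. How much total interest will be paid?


Total paid over the life of the loan = PMT × n.
Total paid = $3,935.32 × 12 = $47,223.84
Total interest = total paid − principal = $47,223.84 − $45,000.00 = $2,223.84

Total interest = (PMT × n) - PV = $2,223.84


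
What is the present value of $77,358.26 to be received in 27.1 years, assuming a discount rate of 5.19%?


Present value formula: PV = FV / (1 + r)^t
PV = $77,358.26 / (1 + 0.0519)^27.1
PV = $77,358.26 / 3.940104
PV = $19,633.56

PV = FV / (1 + r)^t = $19,633.56


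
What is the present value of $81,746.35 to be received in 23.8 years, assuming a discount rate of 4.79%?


Present value formula: PV = FV / (1 + r)^t
PV = $81,746.35 / (1 + 0.0479)^23.8
PV = $81,746.35 / 3.045175
PV = $26,844.55

PV = FV / (1 + r)^t = $26,844.55


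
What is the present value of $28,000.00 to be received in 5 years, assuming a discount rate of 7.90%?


Present value formula: PV = FV / (1 + r)^t
PV = $28,000.00 / (1 + 0.079)^5
PV = $28,000.00 / 1.462538
PV = $19,144.80

PV = FV / (1 + r)^t = $19,144.80


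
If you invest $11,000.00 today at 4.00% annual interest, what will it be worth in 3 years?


Future value formula: FV = PV × (1 + r)^t
FV = $11,000.00 × (1 + 0.04)^3
FV = $11,000.00 × 1.124864
FV = $12,373.50

FV = PV × (1 + r)^t = $12,373.50


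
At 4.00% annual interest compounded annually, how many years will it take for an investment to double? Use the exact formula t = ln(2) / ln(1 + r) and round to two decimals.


Doubling condition: (1 + r)^t = 2
Take ln of both sides: t × ln(1 + r) = ln(2)
t = ln(2) / ln(1 + r)
t = 0.693147 / 0.039221
t = 17.67

t = ln(2) / ln(1 + r) = 17.67 years


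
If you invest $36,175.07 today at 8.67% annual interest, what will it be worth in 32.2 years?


Future value formula: FV = PV × (1 + r)^t
FV = $36,175.07 × (1 + 0.0867)^32.2
FV = $36,175.07 × 14.545588
FV = $526,187.66

FV = PV × (1 + r)^t = $526,187.66


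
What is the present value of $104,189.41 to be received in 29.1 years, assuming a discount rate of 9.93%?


Present value formula: PV = FV / (1 + r)^t
PV = $104,189.41 / (1 + 0.0993)^29.1
PV = $104,189.41 / 15.721075
PV = $6,627.37

PV = FV / (1 + r)^t = $6,627.37


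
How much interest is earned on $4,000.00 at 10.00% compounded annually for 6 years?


Compound interest earned = final amount − principal.
A = P(1 + r/n)^(nt) = $4,000.00 × (1 + 0.1/1)^(1 × 6) = $7,086.24
Interest = A − P = $7,086.24 − $4,000.00 = $3,086.24

Interest = A - P = $3,086.24


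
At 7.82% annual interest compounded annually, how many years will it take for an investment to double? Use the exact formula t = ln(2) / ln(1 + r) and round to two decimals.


Doubling condition: (1 + r)^t = 2
Take ln of both sides: t × ln(1 + r) = ln(2)
t = ln(2) / ln(1 + r)
t = 0.693147 / 0.075293
t = 9.21

t = ln(2) / ln(1 + r) = 9.21 years


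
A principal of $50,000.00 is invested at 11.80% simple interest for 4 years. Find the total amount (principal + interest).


Total amount formula: A = P(1 + rt) = P + P·r·t
Interest: I = P × r × t = $50,000.00 × 0.118 × 4 = $23,600.00
A = P + I = $50,000.00 + $23,600.00 = $73,600.00

A = P + I = P(1 + rt) = $73,600.00


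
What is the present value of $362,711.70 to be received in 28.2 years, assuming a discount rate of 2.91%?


Present value formula: PV = FV / (1 + r)^t
PV = $362,711.70 / (1 + 0.0291)^28.2
PV = $362,711.70 / 2.2454516
PV = $161,531.74

PV = FV / (1 + r)^t = $161,531.74


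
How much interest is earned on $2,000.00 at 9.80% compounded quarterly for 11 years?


Compound interest earned = final amount − principal.
A = P(1 + r/n)^(nt) = $2,000.00 × (1 + 0.098/4)^(4 × 11) = $5,801.71
Interest = A − P = $5,801.71 − $2,000.00 = $3,801.71

Interest = A - P = $3,801.71


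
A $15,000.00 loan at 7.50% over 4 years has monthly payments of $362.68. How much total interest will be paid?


Total paid over the life of the loan = PMT × n.
Total paid = $362.68 × 48 = $17,408.64
Total interest = total paid − principal = $17,408.64 − $15,000.00 = $2,408.64

Total interest = (PMT × n) - PV = $2,408.64


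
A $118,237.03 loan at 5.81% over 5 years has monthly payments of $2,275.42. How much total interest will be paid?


Total paid over the life of the loan = PMT × n.
Total paid = $2,275.42 × 60 = $136,525.20
Total interest = total paid − principal = $136,525.20 − $118,237.03 = $18,288.17

Total interest = (PMT × n) - PV = $18,288.17


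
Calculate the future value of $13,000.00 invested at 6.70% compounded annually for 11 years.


Compound interest formula: A = P(1 + r/n)^(nt)
A = $13,000.00 × (1 + 0.067/1)^(1 × 11)
Growth factor: (1 + 0.067/1)^11 = 2.0408384
A = $13,000.00 × 2.0408384
A = $26,530.90

A = P(1 + r/n)^(nt) = $26,530.90


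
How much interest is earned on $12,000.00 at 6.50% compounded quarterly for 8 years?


Compound interest earned = final amount − principal.
A = P(1 + r/n)^(nt) = $12,000.00 × (1 + 0.065/4)^(4 × 8) = $20,100.14
Interest = A − P = $20,100.14 − $12,000.00 = $8,100.14

Interest = A - P = $8,100.14


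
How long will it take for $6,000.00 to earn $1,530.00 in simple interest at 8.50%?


Rearrange the simple interest formula for t:
I = P × r × t  ⇒  t = I / (P × r)
t = $1,530.00 / ($6,000.00 × 0.085)
t = 3

t = I/(P×r) = 3 years


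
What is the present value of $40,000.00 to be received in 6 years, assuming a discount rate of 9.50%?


Present value formula: PV = FV / (1 + r)^t
PV = $40,000.00 / (1 + 0.095)^6
PV = $40,000.00 / 1.7237914
PV = $23,204.66

PV = FV / (1 + r)^t = $23,204.66


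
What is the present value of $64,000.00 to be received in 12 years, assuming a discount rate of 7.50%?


Present value formula: PV = FV / (1 + r)^t
PV = $64,000.00 / (1 + 0.075)^12
PV = $64,000.00 / 2.381780
PV = $26,870.66

PV = FV / (1 + r)^t = $26,870.66


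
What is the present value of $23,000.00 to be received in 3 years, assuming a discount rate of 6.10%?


Present value formula: PV = FV / (1 + r)^t
PV = $23,000.00 / (1 + 0.061)^3
PV = $23,000.00 / 1.194390
PV = $19,256.69

PV = FV / (1 + r)^t = $19,256.69


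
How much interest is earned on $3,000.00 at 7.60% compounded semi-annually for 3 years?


Compound interest earned = final amount − principal.
A = P(1 + r/n)^(nt) = $3,000.00 × (1 + 0.076/2)^(2 × 3) = $3,752.37
Interest = A − P = $3,752.37 − $3,000.00 = $752.37

Interest = A - P = $752.37


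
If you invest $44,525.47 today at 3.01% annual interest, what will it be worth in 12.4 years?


Future value formula: FV = PV × (1 + r)^t
FV = $44,525.47 × (1 + 0.0301)^12.4
FV = $44,525.47 × 1.44445628
FV = $64,315.09

FV = PV × (1 + r)^t = $64,315.09


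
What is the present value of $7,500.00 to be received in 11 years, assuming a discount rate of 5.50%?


Present value formula: PV = FV / (1 + r)^t
PV = $7,500.00 / (1 + 0.055)^11
PV = $7,500.00 / 1.802092
PV = $4,161.83

PV = FV / (1 + r)^t = $4,161.83


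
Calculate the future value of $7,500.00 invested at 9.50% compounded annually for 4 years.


Compound interest formula: A = P(1 + r/n)^(nt)
A = $7,500.00 × (1 + 0.095/1)^(1 × 4)
Growth factor: (1 + 0.095/1)^4 = 1.437661
A = $7,500.00 × 1.437661
A = $10,782.46

A = P(1 + r/n)^(nt) = $10,782.46


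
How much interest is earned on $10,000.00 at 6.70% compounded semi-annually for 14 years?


Compound interest earned = final amount − principal.
A = P(1 + r/n)^(nt) = $10,000.00 × (1 + 0.067/2)^(2 × 14) = $25,159.01
Interest = A − P = $25,159.01 − $10,000.00 = $15,159.01

Interest = A - P = $15,159.01


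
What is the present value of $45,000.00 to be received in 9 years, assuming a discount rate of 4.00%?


Present value formula: PV = FV / (1 + r)^t
PV = $45,000.00 / (1 + 0.04)^9
PV = $45,000.00 / 1.423312
PV = $31,616.40

PV = FV / (1 + r)^t = $31,616.40


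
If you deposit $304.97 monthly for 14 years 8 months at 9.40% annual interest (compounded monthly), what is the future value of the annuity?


Future value of an ordinary annuity: FV = PMT × ((1 + r)^n − 1) / r
Monthly rate r = 0.094/12 ≈ 0.00783333, n = 176
FV = $304.97 × ((1 + 0.094/12)^176 − 1) / (0.094/12)
FV = $304.97 × 376.383671
FV = $114,785.73

FV = PMT × ((1+r)^n - 1)/r = $114,785.73


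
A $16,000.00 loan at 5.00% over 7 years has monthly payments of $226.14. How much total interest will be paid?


Total paid over the life of the loan = PMT × n.
Total paid = $226.14 × 84 = $18,995.76
Total interest = total paid − principal = $18,995.76 − $16,000.00 = $2,995.76

Total interest = (PMT × n) - PV = $2,995.76


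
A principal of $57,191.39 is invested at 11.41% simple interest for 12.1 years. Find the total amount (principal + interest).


Total amount formula: A = P(1 + rt) = P + P·r·t
Interest: I = P × r × t = $57,191.39 × 0.1141 × 12.1 = $78,959.00
A = P + I = $57,191.39 + $78,959.00 = $136,150.39

A = P + I = P(1 + rt) = $136,150.39


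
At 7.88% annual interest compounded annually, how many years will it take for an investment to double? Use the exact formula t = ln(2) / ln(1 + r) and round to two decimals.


Doubling condition: (1 + r)^t = 2
Take ln of both sides: t × ln(1 + r) = ln(2)
t = ln(2) / ln(1 + r)
t = 0.693147 / 0.075849
t = 9.14

t = ln(2) / ln(1 + r) = 9.14 years


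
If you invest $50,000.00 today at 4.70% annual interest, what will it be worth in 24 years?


Future value formula: FV = PV × (1 + r)^t
FV = $50,000.00 × (1 + 0.047)^24
FV = $50,000.00 × 3.0110666
FV = $150,553.33

FV = PV × (1 + r)^t = $150,553.33


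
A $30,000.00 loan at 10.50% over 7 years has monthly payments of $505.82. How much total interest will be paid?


Total paid over the life of the loan = PMT × n.
Total paid = $505.82 × 84 = $42,488.88
Total interest = total paid − principal = $42,488.88 − $30,000.00 = $12,488.88

Total interest = (PMT × n) - PV = $12,488.88


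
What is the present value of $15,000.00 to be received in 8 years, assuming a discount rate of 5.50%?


Present value formula: PV = FV / (1 + r)^t
PV = $15,000.00 / (1 + 0.055)^8
PV = $15,000.00 / 1.534687
PV = $9,773.98

PV = FV / (1 + r)^t = $9,773.98


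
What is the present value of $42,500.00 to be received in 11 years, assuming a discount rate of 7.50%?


Present value formula: PV = FV / (1 + r)^t
PV = $42,500.00 / (1 + 0.075)^11
PV = $42,500.00 / 2.2156089
PV = $19,182.09

PV = FV / (1 + r)^t = $19,182.09


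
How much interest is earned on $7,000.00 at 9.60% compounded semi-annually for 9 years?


Compound interest earned = final amount − principal.
A = P(1 + r/n)^(nt) = $7,000.00 × (1 + 0.096/2)^(2 × 9) = $16,278.00
Interest = A − P = $16,278.00 − $7,000.00 = $9,278.00

Interest = A - P = $9,278.00


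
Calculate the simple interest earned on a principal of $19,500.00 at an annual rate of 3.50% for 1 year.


Simple interest formula: I = P × r × t
I = $19,500.00 × 0.035 × 1
I = $682.50

I = P × r × t = $682.50


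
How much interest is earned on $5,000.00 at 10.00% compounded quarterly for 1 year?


Compound interest earned = final amount − principal.
A = P(1 + r/n)^(nt) = $5,000.00 × (1 + 0.1/4)^(4 × 1) = $5,519.06
Interest = A − P = $5,519.06 − $5,000.00 = $519.06

Interest = A - P = $519.06


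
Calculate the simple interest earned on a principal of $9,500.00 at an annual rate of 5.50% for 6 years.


Simple interest formula: I = P × r × t
I = $9,500.00 × 0.055 × 6
I = $3,135.00

I = P × r × t = $3,135.00


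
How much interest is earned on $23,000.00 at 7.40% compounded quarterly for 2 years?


Compound interest earned = final amount − principal.
A = P(1 + r/n)^(nt) = $23,000.00 × (1 + 0.074/4)^(4 × 2) = $26,632.76
Interest = A − P = $26,632.76 − $23,000.00 = $3,632.76

Interest = A - P = $3,632.76


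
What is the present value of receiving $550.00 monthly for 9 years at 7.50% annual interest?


Present value of an ordinary annuity: PV = PMT × (1 − (1 + r)^(−n)) / r
Monthly rate r = 0.075/12 = 0.00625, n = 108
PV = $550.00 × (1 − (1 + 0.075/12)^(−108)) / (0.075/12)
PV = $550.00 × 78.363665
PV = $43,100.02

PV = PMT × (1-(1+r)^(-n))/r = $43,100.02


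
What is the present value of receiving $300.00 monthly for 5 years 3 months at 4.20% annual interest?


Present value of an ordinary annuity: PV = PMT × (1 − (1 + r)^(−n)) / r
Monthly rate r = 0.042/12 = 0.0035, n = 63
PV = $300.00 × (1 − (1 + 0.042/12)^(−63)) / (0.042/12)
PV = $300.00 × 56.449573
PV = $16,934.87

PV = PMT × (1-(1+r)^(-n))/r = $16,934.87


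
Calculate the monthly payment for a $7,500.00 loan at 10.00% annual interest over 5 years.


Loan payment formula: PMT = PV × r / (1 − (1 + r)^(−n))
Monthly rate r = 0.1/12 ≈ 0.00833333, n = 60 months
Denominator: 1 − (1 + 0.1/12)^(−60) = 0.392211
PMT = $7,500.00 × (0.1/12) / 0.392211
PMT = $159.35 per month

PMT = PV × r / (1-(1+r)^(-n)) = $159.35/month


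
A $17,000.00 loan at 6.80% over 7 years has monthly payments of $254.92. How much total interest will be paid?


Total paid over the life of the loan = PMT × n.
Total paid = $254.92 × 84 = $21,413.28
Total interest = total paid − principal = $21,413.28 − $17,000.00 = $4,413.28

Total interest = (PMT × n) - PV = $4,413.28


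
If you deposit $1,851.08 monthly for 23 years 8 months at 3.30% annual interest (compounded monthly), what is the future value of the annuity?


Future value of an ordinary annuity: FV = PMT × ((1 + r)^n − 1) / r
Monthly rate r = 0.033/12 = 0.00275, n = 284
FV = $1,851.08 × ((1 + 0.033/12)^284 − 1) / (0.033/12)
FV = $1,851.08 × 429.569237
FV = $795,167.02

FV = PMT × ((1+r)^n - 1)/r = $795,167.02


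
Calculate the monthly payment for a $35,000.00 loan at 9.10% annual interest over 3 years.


Loan payment formula: PMT = PV × r / (1 − (1 + r)^(−n))
Monthly rate r = 0.091/12 ≈ 0.00758333, n = 36 months
Denominator: 1 − (1 + 0.091/12)^(−36) = 0.238123
PMT = $35,000.00 × (0.091/12) / 0.238123
PMT = $1,114.62 per month

PMT = PV × r / (1-(1+r)^(-n)) = $1,114.62/month


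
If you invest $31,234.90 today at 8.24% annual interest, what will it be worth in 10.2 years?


Future value formula: FV = PV × (1 + r)^t
FV = $31,234.90 × (1 + 0.0824)^10.2
FV = $31,234.90 × 2.2426185
FV = $70,047.96

FV = PV × (1 + r)^t = $70,047.96


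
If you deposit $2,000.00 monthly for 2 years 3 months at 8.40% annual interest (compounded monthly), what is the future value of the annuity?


Future value of an ordinary annuity: FV = PMT × ((1 + r)^n − 1) / r
Monthly rate r = 0.084/12 = 0.007, n = 27
FV = $2,000.00 × ((1 + 0.084/12)^27 − 1) / (0.084/12)
FV = $2,000.00 × 29.606544
FV = $59,213.09

FV = PMT × ((1+r)^n - 1)/r = $59,213.09


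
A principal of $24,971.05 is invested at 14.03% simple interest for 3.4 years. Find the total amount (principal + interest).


Total amount formula: A = P(1 + rt) = P + P·r·t
Interest: I = P × r × t = $24,971.05 × 0.1403 × 3.4 = $11,911.69
A = P + I = $24,971.05 + $11,911.69 = $36,882.74

A = P + I = P(1 + rt) = $36,882.74


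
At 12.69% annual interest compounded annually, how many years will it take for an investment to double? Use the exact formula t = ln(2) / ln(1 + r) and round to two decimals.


Doubling condition: (1 + r)^t = 2
Take ln of both sides: t × ln(1 + r) = ln(2)
t = ln(2) / ln(1 + r)
t = 0.693147 / 0.119470
t = 5.80

t = ln(2) / ln(1 + r) = 5.80 years


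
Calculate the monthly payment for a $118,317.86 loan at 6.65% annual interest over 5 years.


Loan payment formula: PMT = PV × r / (1 − (1 + r)^(−n))
Monthly rate r = 0.0665/12 ≈ 0.00554167, n = 60 months
Denominator: 1 − (1 + 0.0665/12)^(−60) = 0.2822128
PMT = $118,317.86 × (0.0665/12) / 0.2822128
PMT = $2,323.35 per month

PMT = PV × r / (1-(1+r)^(-n)) = $2,323.35/month


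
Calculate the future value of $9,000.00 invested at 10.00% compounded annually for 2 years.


Compound interest formula: A = P(1 + r/n)^(nt)
A = $9,000.00 × (1 + 0.1/1)^(1 × 2)
Growth factor: (1 + 0.1/1)^2 = 1.210000
A = $9,000.00 × 1.210000
A = $10,890.00

A = P(1 + r/n)^(nt) = $10,890.00


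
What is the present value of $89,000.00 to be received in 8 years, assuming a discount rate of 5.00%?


Present value formula: PV = FV / (1 + r)^t
PV = $89,000.00 / (1 + 0.05)^8
PV = $89,000.00 / 1.47745544
PV = $60,238.70

PV = FV / (1 + r)^t = $60,238.70


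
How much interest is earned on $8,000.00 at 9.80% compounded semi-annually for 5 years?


Compound interest earned = final amount − principal.
A = P(1 + r/n)^(nt) = $8,000.00 × (1 + 0.098/2)^(2 × 5) = $12,907.58
Interest = A − P = $12,907.58 − $8,000.00 = $4,907.58

Interest = A - P = $4,907.58


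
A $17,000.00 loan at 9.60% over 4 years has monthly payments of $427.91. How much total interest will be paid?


Total paid over the life of the loan = PMT × n.
Total paid = $427.91 × 48 = $20,539.68
Total interest = total paid − principal = $20,539.68 − $17,000.00 = $3,539.68

Total interest = (PMT × n) - PV = $3,539.68


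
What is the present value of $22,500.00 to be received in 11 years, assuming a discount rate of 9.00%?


Present value formula: PV = FV / (1 + r)^t
PV = $22,500.00 / (1 + 0.09)^11
PV = $22,500.00 / 2.580426
PV = $8,719.49

PV = FV / (1 + r)^t = $8,719.49


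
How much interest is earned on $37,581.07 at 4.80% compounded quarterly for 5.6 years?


Compound interest earned = final amount − principal.
A = P(1 + r/n)^(nt) = $37,581.07 × (1 + 0.048/4)^(4 × 5.6) = $49,092.21
Interest = A − P = $49,092.21 − $37,581.07 = $11,511.14

Interest = A - P = $11,511.14


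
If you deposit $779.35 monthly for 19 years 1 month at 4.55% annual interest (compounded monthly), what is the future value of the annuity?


Future value of an ordinary annuity: FV = PMT × ((1 + r)^n − 1) / r
Monthly rate r = 0.0455/12 ≈ 0.00379167, n = 229
FV = $779.35 × ((1 + 0.0455/12)^229 − 1) / (0.0455/12)
FV = $779.35 × 363.673139
FV = $283,428.66

FV = PMT × ((1+r)^n - 1)/r = $283,428.66


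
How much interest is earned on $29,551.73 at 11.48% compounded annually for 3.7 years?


Compound interest earned = final amount − principal.
A = P(1 + r/n)^(nt) = $29,551.73 × (1 + 0.1148/1)^(1 × 3.7) = $44,178.57
Interest = A − P = $44,178.57 − $29,551.73 = $14,626.84

Interest = A - P = $14,626.84


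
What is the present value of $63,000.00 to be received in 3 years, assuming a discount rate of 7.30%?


Present value formula: PV = FV / (1 + r)^t
PV = $63,000.00 / (1 + 0.073)^3
PV = $63,000.00 / 1.235376
PV = $50,996.62

PV = FV / (1 + r)^t = $50,996.62


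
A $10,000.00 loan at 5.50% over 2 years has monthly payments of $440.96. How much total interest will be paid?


Total paid over the life of the loan = PMT × n.
Total paid = $440.96 × 24 = $10,583.04
Total interest = total paid − principal = $10,583.04 − $10,000.00 = $583.04

Total interest = (PMT × n) - PV = $583.04


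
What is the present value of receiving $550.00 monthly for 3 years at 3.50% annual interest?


Present value of an ordinary annuity: PV = PMT × (1 − (1 + r)^(−n)) / r
Monthly rate r = 0.035/12 ≈ 0.00291667, n = 36
PV = $550.00 × (1 − (1 + 0.035/12)^(−36)) / (0.035/12)
PV = $550.00 × 34.127270
PV = $18,770.00

PV = PMT × (1-(1+r)^(-n))/r = $18,770.00


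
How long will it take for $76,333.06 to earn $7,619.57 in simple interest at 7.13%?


Rearrange the simple interest formula for t:
I = P × r × t  ⇒  t = I / (P × r)
t = $7,619.57 / ($76,333.06 × 0.0713)
t = 1.4

t = I/(P×r) = 1.4 years


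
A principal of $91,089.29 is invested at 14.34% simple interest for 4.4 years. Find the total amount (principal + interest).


Total amount formula: A = P(1 + rt) = P + P·r·t
Interest: I = P × r × t = $91,089.29 × 0.1434 × 4.4 = $57,473.70
A = P + I = $91,089.29 + $57,473.70 = $148,562.99

A = P + I = P(1 + rt) = $148,562.99


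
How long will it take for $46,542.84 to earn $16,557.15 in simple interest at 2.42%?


Rearrange the simple interest formula for t:
I = P × r × t  ⇒  t = I / (P × r)
t = $16,557.15 / ($46,542.84 × 0.0242)
t = 14.7

t = I/(P×r) = 14.7 years


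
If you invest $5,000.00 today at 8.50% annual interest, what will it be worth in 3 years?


Future value formula: FV = PV × (1 + r)^t
FV = $5,000.00 × (1 + 0.085)^3
FV = $5,000.00 × 1.2772891
FV = $6,386.45

FV = PV × (1 + r)^t = $6,386.45


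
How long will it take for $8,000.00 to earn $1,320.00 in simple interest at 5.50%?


Rearrange the simple interest formula for t:
I = P × r × t  ⇒  t = I / (P × r)
t = $1,320.00 / ($8,000.00 × 0.055)
t = 3

t = I/(P×r) = 3 years


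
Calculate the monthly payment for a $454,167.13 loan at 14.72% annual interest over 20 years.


Loan payment formula: PMT = PV × r / (1 − (1 + r)^(−n))
Monthly rate r = 0.1472/12 ≈ 0.01226667, n = 240 months
Denominator: 1 − (1 + 0.1472/12)^(−240) = 0.946394
PMT = $454,167.13 × (0.1472/12) / 0.946394
PMT = $5,886.68 per month

PMT = PV × r / (1-(1+r)^(-n)) = $5,886.68/month


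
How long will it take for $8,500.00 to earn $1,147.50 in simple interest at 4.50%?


Rearrange the simple interest formula for t:
I = P × r × t  ⇒  t = I / (P × r)
t = $1,147.50 / ($8,500.00 × 0.045)
t = 3

t = I/(P×r) = 3 years


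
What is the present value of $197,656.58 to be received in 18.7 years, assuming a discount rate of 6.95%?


Present value formula: PV = FV / (1 + r)^t
PV = $197,656.58 / (1 + 0.0695)^18.7
PV = $197,656.58 / 3.513021
PV = $56,263.99

PV = FV / (1 + r)^t = $56,263.99


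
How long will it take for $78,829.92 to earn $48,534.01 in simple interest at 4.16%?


Rearrange the simple interest formula for t:
I = P × r × t  ⇒  t = I / (P × r)
t = $48,534.01 / ($78,829.92 × 0.0416)
t = 14.8

t = I/(P×r) = 14.8 years


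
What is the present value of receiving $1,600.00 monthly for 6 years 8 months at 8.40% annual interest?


Present value of an ordinary annuity: PV = PMT × (1 − (1 + r)^(−n)) / r
Monthly rate r = 0.084/12 = 0.007, n = 80
PV = $1,600.00 × (1 − (1 + 0.084/12)^(−80)) / (0.084/12)
PV = $1,600.00 × 61.0964966
PV = $97,754.39

PV = PMT × (1-(1+r)^(-n))/r = $97,754.39


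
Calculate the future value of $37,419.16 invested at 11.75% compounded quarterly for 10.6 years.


Compound interest formula: A = P(1 + r/n)^(nt)
A = $37,419.16 × (1 + 0.1175/4)^(4 × 10.6)
Growth factor: (1 + 0.1175/4)^42.4 = 3.4128825
A = $37,419.16 × 3.4128825
A = $127,707.20

A = P(1 + r/n)^(nt) = $127,707.20


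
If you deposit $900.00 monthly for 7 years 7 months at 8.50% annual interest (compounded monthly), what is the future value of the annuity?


Future value of an ordinary annuity: FV = PMT × ((1 + r)^n − 1) / r
Monthly rate r = 0.085/12 ≈ 0.00708333, n = 91
FV = $900.00 × ((1 + 0.085/12)^91 − 1) / (0.085/12)
FV = $900.00 × 127.181508
FV = $114,463.36

FV = PMT × ((1+r)^n - 1)/r = $114,463.36


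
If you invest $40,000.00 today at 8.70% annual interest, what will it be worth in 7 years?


Future value formula: FV = PV × (1 + r)^t
FV = $40,000.00 × (1 + 0.087)^7
FV = $40,000.00 × 1.7931095
FV = $71,724.38

FV = PV × (1 + r)^t = $71,724.38


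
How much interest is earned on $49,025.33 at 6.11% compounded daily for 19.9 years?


Compound interest earned = final amount − principal.
A = P(1 + r/n)^(nt) = $49,025.33 × (1 + 0.0611/365)^(365 × 19.9) = $165,360.07
Interest = A − P = $165,360.07 − $49,025.33 = $116,334.74

Interest = A - P = $116,334.74


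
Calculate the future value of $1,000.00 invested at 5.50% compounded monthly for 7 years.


Compound interest formula: A = P(1 + r/n)^(nt)
A = $1,000.00 × (1 + 0.055/12)^(12 × 7)
Growth factor: (1 + 0.055/12)^84 = 1.468322
A = $1,000.00 × 1.468322
A = $1,468.32

A = P(1 + r/n)^(nt) = $1,468.32


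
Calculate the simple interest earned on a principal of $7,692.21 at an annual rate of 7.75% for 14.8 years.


Simple interest formula: I = P × r × t
I = $7,692.21 × 0.0775 × 14.8
I = $8,822.96

I = P × r × t = $8,822.96


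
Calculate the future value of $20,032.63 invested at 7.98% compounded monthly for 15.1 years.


Compound interest formula: A = P(1 + r/n)^(nt)
A = $20,032.63 × (1 + 0.0798/12)^(12 × 15.1)
Growth factor: (1 + 0.0798/12)^181.2 = 3.3234092
A = $20,032.63 × 3.3234092
A = $66,576.63

A = P(1 + r/n)^(nt) = $66,576.63


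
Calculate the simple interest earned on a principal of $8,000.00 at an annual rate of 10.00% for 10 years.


Simple interest formula: I = P × r × t
I = $8,000.00 × 0.1 × 10
I = $8,000.00

I = P × r × t = $8,000.00


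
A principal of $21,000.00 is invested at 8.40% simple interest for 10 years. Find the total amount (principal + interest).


Total amount formula: A = P(1 + rt) = P + P·r·t
Interest: I = P × r × t = $21,000.00 × 0.084 × 10 = $17,640.00
A = P + I = $21,000.00 + $17,640.00 = $38,640.00

A = P + I = P(1 + rt) = $38,640.00


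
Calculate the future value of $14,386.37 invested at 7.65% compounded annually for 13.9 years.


Compound interest formula: A = P(1 + r/n)^(nt)
A = $14,386.37 × (1 + 0.0765/1)^(1 × 13.9)
Growth factor: (1 + 0.0765/1)^13.9 = 2.786090
A = $14,386.37 × 2.786090
A = $40,081.72

A = P(1 + r/n)^(nt) = $40,081.72


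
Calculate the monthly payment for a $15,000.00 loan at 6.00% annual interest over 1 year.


Loan payment formula: PMT = PV × r / (1 − (1 + r)^(−n))
Monthly rate r = 0.06/12 = 0.005, n = 12 months
Denominator: 1 − (1 + 0.06/12)^(−12) = 0.0580947
PMT = $15,000.00 × (0.06/12) / 0.0580947
PMT = $1,291.00 per month

PMT = PV × r / (1-(1+r)^(-n)) = $1,291.00/month


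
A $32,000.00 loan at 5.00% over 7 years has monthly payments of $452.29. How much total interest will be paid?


Total paid over the life of the loan = PMT × n.
Total paid = $452.29 × 84 = $37,992.36
Total interest = total paid − principal = $37,992.36 − $32,000.00 = $5,992.36

Total interest = (PMT × n) - PV = $5,992.36


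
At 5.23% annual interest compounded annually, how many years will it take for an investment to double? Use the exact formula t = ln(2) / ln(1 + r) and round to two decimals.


Doubling condition: (1 + r)^t = 2
Take ln of both sides: t × ln(1 + r) = ln(2)
t = ln(2) / ln(1 + r)
t = 0.693147 / 0.050978
t = 13.60

t = ln(2) / ln(1 + r) = 13.60 years


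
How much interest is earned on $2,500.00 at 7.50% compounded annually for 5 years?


Compound interest earned = final amount − principal.
A = P(1 + r/n)^(nt) = $2,500.00 × (1 + 0.075/1)^(1 × 5) = $3,589.07
Interest = A − P = $3,589.07 − $2,500.00 = $1,089.07

Interest = A - P = $1,089.07


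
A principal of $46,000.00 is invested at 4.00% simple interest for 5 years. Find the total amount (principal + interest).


Total amount formula: A = P(1 + rt) = P + P·r·t
Interest: I = P × r × t = $46,000.00 × 0.04 × 5 = $9,200.00
A = P + I = $46,000.00 + $9,200.00 = $55,200.00

A = P + I = P(1 + rt) = $55,200.00


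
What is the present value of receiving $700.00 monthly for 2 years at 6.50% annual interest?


Present value of an ordinary annuity: PV = PMT × (1 − (1 + r)^(−n)) / r
Monthly rate r = 0.065/12 ≈ 0.00541667, n = 24
PV = $700.00 × (1 − (1 + 0.065/12)^(−24)) / (0.065/12)
PV = $700.00 × 22.448578
PV = $15,714.00

PV = PMT × (1-(1+r)^(-n))/r = $15,714.00


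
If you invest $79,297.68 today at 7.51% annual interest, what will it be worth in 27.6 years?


Future value formula: FV = PV × (1 + r)^t
FV = $79,297.68 × (1 + 0.0751)^27.6
FV = $79,297.68 × 7.3788484
FV = $585,125.56

FV = PV × (1 + r)^t = $585,125.56


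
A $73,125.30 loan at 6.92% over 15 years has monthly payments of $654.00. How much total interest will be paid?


Total paid over the life of the loan = PMT × n.
Total paid = $654.00 × 180 = $117,720.00
Total interest = total paid − principal = $117,720.00 − $73,125.30 = $44,594.70

Total interest = (PMT × n) - PV = $44,594.70
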